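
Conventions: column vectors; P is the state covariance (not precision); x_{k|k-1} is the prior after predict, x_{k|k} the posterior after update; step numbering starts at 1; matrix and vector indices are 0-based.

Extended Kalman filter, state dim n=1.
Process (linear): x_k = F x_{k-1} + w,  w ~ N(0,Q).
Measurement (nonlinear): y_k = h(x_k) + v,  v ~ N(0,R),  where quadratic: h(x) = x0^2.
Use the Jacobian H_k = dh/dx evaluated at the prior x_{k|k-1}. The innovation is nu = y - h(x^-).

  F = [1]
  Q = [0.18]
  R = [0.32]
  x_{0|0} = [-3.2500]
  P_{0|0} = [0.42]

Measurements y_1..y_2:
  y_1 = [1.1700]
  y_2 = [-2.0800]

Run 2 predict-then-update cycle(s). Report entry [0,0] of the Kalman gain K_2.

K[0,0] = -0.2431

step 1: x^-=[-3.2500]  P^-=[0.6000]  H_jac=[-6.5000]  S=[25.6700]  K=[-0.1519]  nu=[-9.3925]  x^+=[-1.8230]  P^+=[0.0075]
step 2: x^-=[-1.8230]  P^-=[0.1875]  H_jac=[-3.6460]  S=[2.8123]  K=[-0.2431]  nu=[-5.4034]  x^+=[-0.5097]  P^+=[0.0213]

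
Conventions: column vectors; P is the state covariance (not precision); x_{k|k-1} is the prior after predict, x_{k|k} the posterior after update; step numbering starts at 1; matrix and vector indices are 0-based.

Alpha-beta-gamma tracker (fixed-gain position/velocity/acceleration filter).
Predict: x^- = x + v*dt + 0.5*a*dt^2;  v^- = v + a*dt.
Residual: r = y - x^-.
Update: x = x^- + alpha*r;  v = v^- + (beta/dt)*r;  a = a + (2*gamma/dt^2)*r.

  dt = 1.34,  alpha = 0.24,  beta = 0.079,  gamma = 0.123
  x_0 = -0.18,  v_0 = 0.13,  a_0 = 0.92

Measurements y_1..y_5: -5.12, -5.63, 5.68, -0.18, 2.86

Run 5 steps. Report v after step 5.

step 1: x_pred=0.8202  r=-5.9402  x^+=-0.6055  v^+=1.0126  a^+=0.1062
step 2: x_pred=0.8467  r=-6.4767  x^+=-0.7077  v^+=0.7730  a^+=-0.7811
step 3: x_pred=-0.3731  r=6.0531  x^+=1.0796  v^+=0.0832  a^+=0.0481
step 4: x_pred=1.2343  r=-1.4143  x^+=0.8949  v^+=0.0643  a^+=-0.1456
step 5: x_pred=0.8503  r=2.0097  x^+=1.3327  v^+=-0.0123  a^+=0.1297

v_post = -0.0123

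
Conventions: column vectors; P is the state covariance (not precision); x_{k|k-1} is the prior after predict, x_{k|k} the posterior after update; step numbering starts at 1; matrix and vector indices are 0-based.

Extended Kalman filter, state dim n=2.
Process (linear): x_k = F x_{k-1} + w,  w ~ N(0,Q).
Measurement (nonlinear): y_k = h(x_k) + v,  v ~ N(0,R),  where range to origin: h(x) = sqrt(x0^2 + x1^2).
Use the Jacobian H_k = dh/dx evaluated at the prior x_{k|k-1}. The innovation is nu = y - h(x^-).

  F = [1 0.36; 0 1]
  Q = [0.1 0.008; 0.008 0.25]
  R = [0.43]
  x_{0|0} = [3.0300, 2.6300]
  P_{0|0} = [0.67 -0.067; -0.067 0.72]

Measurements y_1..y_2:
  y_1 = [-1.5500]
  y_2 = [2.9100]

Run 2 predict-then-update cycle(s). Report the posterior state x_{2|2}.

x_post = [1.1819, -1.5677]

step 1: x^-=[3.9768, 2.6300]  P^-=[0.8151 0.2002; 0.2002 0.9700]  H_jac=[0.8341 0.5516]  S=[1.4764]  K=[0.5353; 0.4755]  nu=[-6.3178]  x^+=[0.5951, -0.3741]  P^+=[0.3921 -0.1756; -0.1756 0.6362]
step 2: x^-=[0.4604, -0.3741]  P^-=[0.4481 0.0614; 0.0614 0.8862]  H_jac=[0.7761 -0.6306]  S=[0.9922]  K=[0.3114; -0.5152]  nu=[2.3167]  x^+=[1.1819, -1.5677]  P^+=[0.3519 0.2206; 0.2206 0.6228]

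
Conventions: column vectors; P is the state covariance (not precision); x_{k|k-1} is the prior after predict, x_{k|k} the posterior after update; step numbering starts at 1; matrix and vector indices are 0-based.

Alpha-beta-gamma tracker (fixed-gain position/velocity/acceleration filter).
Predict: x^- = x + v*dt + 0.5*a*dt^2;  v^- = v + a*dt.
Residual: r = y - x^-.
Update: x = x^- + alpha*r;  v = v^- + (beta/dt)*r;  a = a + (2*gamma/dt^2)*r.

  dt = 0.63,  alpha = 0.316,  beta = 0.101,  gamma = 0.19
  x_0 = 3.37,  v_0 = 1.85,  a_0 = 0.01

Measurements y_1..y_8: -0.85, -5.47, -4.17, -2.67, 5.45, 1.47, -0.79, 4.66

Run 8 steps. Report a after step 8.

a_post = 18.4936

step 1: x_pred=4.5375  r=-5.3875  x^+=2.8350  v^+=0.9926  a^+=-5.1481
step 2: x_pred=2.4387  r=-7.9087  x^+=-0.0604  v^+=-3.5186  a^+=-12.7201
step 3: x_pred=-4.8014  r=0.6314  x^+=-4.6019  v^+=-11.4310  a^+=-12.1155
step 4: x_pred=-14.2078  r=11.5378  x^+=-10.5618  v^+=-17.2141  a^+=-1.0690
step 5: x_pred=-21.6189  r=27.0689  x^+=-13.0651  v^+=-13.5479  a^+=24.8473
step 6: x_pred=-16.6694  r=18.1394  x^+=-10.9373  v^+=5.0139  a^+=42.2142
step 7: x_pred=0.5988  r=-1.3888  x^+=0.1600  v^+=31.3862  a^+=40.8845
step 8: x_pred=28.0468  r=-23.3868  x^+=20.6566  v^+=53.3942  a^+=18.4936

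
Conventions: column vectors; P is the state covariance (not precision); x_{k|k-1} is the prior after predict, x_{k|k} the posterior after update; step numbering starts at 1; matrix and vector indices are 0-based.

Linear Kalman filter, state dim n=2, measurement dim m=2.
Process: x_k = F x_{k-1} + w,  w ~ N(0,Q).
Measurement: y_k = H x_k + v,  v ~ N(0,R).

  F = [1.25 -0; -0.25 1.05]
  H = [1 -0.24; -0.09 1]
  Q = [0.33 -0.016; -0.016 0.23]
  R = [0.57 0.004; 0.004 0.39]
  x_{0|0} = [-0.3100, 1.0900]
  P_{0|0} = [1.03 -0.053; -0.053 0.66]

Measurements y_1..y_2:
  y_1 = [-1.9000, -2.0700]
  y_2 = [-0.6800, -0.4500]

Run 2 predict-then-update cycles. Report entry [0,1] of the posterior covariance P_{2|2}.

step 1: x^-=[-0.3875, 1.2220]  P^-=[1.9394 -0.4074; -0.4074 1.0499]  S=[2.7654 -0.8387; -0.8387 1.5289]  K=[0.7452 0.0282; -0.0275 0.6956]  nu=[-1.2192, -3.3269]  x^+=[-1.3897, -1.0586]  P^+=[0.4377 0.0534; 0.0534 0.2760]
step 2: x^-=[-1.7372, -0.7641]  P^-=[1.0139 -0.0827; -0.0827 0.5336]  S=[1.6543 -0.2998; -0.2998 0.9467]  K=[0.6276 0.0150; -0.0253 0.5635]  nu=[0.8738, 0.1578]  x^+=[-1.1864, -0.6973]  P^+=[0.3677 0.0414; 0.0414 0.2234]

P_post[0,1] = 0.0414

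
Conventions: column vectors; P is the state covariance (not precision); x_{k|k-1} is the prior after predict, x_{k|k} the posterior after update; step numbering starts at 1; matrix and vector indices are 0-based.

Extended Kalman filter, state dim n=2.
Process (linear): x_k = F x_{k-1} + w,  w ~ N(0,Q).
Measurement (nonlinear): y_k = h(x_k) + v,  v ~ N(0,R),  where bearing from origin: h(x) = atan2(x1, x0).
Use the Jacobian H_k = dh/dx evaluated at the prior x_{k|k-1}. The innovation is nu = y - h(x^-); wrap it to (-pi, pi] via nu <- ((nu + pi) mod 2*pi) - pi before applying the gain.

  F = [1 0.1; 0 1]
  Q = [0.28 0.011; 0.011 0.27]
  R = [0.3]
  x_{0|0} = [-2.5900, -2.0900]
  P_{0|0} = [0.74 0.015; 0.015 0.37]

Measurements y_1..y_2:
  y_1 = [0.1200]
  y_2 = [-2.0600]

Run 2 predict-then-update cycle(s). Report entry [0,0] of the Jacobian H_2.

H_jac[0,0] = 0.2331

step 1: x^-=[-2.7990, -2.0900]  P^-=[1.0267 0.0630; 0.0630 0.6400]  H_jac=[0.1713 -0.2294]  S=[0.3588]  K=[0.4498; -0.3790]  nu=[2.6202]  x^+=[-1.6205, -3.0831]  P^+=[0.9541 0.1242; 0.1242 0.5884]
step 2: x^-=[-1.9288, -3.0831]  P^-=[1.2648 0.1940; 0.1940 0.8584]  H_jac=[0.2331 -0.1458]  S=[0.3738]  K=[0.7131; -0.2139]  nu=[0.0698]  x^+=[-1.8790, -3.0981]  P^+=[1.0748 0.2510; 0.2510 0.8413]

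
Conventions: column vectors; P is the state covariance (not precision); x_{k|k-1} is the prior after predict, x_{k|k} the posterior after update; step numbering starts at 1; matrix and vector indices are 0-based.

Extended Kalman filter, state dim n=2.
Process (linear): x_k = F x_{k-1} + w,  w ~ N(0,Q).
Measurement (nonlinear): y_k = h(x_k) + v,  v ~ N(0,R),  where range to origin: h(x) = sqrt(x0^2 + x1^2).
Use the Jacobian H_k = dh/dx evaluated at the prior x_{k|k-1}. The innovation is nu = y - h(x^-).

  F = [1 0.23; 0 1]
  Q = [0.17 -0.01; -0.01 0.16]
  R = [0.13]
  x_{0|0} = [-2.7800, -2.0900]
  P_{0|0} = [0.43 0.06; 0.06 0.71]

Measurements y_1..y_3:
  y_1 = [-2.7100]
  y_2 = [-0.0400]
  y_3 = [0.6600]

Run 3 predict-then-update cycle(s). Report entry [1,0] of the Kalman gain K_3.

K[1,0] = -0.2766

step 1: x^-=[-3.2607, -2.0900]  P^-=[0.6652 0.2133; 0.2133 0.8700]  H_jac=[-0.8419 -0.5396]  S=[1.0486]  K=[-0.6438; -0.6190]  nu=[-6.5830]  x^+=[0.9774, 1.9846]  P^+=[0.2305 -0.2046; -0.2046 0.4683]
step 2: x^-=[1.4339, 1.9846]  P^-=[0.3312 -0.1069; -0.1069 0.6283]  H_jac=[0.5856 0.8106]  S=[0.5549]  K=[0.1934; 0.8049]  nu=[-2.4884]  x^+=[0.9525, -0.0184]  P^+=[0.3104 -0.1933; -0.1933 0.2687]
step 3: x^-=[0.9483, -0.0184]  P^-=[0.4057 -0.1415; -0.1415 0.4287]  H_jac=[0.9998 -0.0194]  S=[0.5412]  K=[0.7546; -0.2766]  nu=[-0.2885]  x^+=[0.7306, 0.0615]  P^+=[0.0976 -0.0285; -0.0285 0.3873]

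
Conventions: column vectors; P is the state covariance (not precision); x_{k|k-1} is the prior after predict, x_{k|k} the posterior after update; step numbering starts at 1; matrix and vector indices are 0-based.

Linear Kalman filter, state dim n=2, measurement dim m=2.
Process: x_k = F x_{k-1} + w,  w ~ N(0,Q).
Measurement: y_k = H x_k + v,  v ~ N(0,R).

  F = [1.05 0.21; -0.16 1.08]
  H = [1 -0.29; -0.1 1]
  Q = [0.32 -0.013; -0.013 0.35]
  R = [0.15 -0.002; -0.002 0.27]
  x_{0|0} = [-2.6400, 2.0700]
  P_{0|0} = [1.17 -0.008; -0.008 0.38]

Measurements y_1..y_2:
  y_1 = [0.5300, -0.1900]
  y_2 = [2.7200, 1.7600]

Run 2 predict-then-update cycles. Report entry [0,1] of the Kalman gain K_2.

step 1: x^-=[-2.3373, 2.6580]  P^-=[1.6232 -0.1322; -0.1322 0.8259]  S=[1.9193 -0.5399; -0.5399 1.1386]  K=[0.9150 0.1752; 0.0157 0.7445]  nu=[3.6381, -3.0817]  x^+=[0.4516, 0.4210]  P^+=[0.1546 0.0609; 0.0609 0.2071]
step 2: x^-=[0.5626, 0.3824]  P^-=[0.5264 0.0750; 0.0750 0.5744]  S=[0.6812 -0.1440; -0.1440 0.8347]  K=[0.7748 0.1605; 0.0095 0.6809]  nu=[2.2683, 1.4338]  x^+=[2.5501, 1.3803]  P^+=[0.1318 0.0550; 0.0550 0.1893]

K[0,1] = 0.1605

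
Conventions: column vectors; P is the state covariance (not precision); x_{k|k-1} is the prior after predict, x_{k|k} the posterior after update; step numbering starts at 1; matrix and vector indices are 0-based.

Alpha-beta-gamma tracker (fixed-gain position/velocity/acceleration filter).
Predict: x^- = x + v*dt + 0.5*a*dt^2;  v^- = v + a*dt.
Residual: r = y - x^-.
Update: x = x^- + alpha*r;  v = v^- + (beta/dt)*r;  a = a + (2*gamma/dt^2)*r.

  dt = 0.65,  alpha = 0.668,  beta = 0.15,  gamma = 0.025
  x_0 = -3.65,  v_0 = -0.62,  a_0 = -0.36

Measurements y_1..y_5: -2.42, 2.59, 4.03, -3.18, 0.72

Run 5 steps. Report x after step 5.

x_post = 0.3930

step 1: x_pred=-4.1291  r=1.7091  x^+=-2.9874  v^+=-0.4596  a^+=-0.1577
step 2: x_pred=-3.3195  r=5.9095  x^+=0.6281  v^+=0.8016  a^+=0.5416
step 3: x_pred=1.2635  r=2.7665  x^+=3.1115  v^+=1.7920  a^+=0.8690
step 4: x_pred=4.4599  r=-7.6399  x^+=-0.6435  v^+=0.5938  a^+=-0.0351
step 5: x_pred=-0.2650  r=0.9850  x^+=0.3930  v^+=0.7983  a^+=0.0814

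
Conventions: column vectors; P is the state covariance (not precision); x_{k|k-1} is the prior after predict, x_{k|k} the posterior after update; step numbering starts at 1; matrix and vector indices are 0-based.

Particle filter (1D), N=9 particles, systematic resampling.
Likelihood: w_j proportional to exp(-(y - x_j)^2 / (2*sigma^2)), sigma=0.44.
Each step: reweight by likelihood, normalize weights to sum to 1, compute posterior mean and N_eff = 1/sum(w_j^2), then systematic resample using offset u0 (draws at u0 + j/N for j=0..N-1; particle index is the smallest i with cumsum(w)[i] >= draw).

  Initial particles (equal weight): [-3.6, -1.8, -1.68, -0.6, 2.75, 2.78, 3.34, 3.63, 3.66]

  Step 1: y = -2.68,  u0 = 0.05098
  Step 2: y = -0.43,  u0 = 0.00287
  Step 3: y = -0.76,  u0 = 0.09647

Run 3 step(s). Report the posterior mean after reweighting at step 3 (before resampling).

post_mean = -1.7286

step 1: w=[0.3476, 0.4186, 0.2338, 0.0000, 0.0000, 0.0000, 0.0000, 0.0000, 0.0000]  mean=-2.3975  Neff=2.8515  idx=[0, 0, 0, 1, 1, 1, 1, 2, 2]
step 2: w=[0.0000, 0.0000, 0.0000, 0.1176, 0.1176, 0.1176, 0.1176, 0.2648, 0.2648]  mean=-1.7364  Neff=5.1130  idx=[3, 3, 4, 5, 6, 7, 7, 8, 8]
step 3: w=[0.0810, 0.0810, 0.0810, 0.0810, 0.0810, 0.1487, 0.1487, 0.1487, 0.1487]  mean=-1.7286  Neff=8.2441  idx=[1, 2, 3, 5, 5, 6, 7, 8, 8]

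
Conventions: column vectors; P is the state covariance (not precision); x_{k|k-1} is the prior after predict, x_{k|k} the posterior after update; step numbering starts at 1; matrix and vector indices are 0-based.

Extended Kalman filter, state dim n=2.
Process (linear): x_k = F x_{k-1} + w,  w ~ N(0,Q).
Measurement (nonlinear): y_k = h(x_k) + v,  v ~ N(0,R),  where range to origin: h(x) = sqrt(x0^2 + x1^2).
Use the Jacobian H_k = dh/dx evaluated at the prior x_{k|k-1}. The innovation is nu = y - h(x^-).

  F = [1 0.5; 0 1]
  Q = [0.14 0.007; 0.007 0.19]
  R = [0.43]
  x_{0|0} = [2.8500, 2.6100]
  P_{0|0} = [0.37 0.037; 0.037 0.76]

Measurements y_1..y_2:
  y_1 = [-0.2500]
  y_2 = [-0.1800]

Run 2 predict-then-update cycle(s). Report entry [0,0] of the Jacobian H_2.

H_jac[0,0] = 0.9931

step 1: x^-=[4.1550, 2.6100]  P^-=[0.7370 0.4240; 0.4240 0.9500]  H_jac=[0.8468 0.5319]  S=[1.6092]  K=[0.5280; 0.5371]  nu=[-5.1567]  x^+=[1.4324, -0.1598]  P^+=[0.2884 -0.0324; -0.0324 0.4857]
step 2: x^-=[1.3525, -0.1598]  P^-=[0.5175 0.2175; 0.2175 0.6757]  H_jac=[0.9931 -0.1174]  S=[0.8990]  K=[0.5433; 0.1521]  nu=[-1.5419]  x^+=[0.5148, -0.3943]  P^+=[0.2522 0.1432; 0.1432 0.6549]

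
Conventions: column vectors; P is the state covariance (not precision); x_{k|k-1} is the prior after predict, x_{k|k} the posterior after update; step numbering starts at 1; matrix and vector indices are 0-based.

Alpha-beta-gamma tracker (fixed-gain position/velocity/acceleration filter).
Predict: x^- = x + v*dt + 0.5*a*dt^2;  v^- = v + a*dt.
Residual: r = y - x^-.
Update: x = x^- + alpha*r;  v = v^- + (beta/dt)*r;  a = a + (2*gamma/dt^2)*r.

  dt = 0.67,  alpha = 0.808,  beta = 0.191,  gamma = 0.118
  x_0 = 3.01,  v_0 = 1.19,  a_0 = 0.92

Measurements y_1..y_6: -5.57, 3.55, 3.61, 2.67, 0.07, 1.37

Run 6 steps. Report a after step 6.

a_post = -0.4085

step 1: x_pred=4.0138  r=-9.5838  x^+=-3.7299  v^+=-0.9257  a^+=-4.1185
step 2: x_pred=-5.2745  r=8.8245  x^+=1.8557  v^+=-1.1694  a^+=0.5208
step 3: x_pred=1.1891  r=2.4209  x^+=3.1452  v^+=-0.1303  a^+=1.7936
step 4: x_pred=3.4604  r=-0.7904  x^+=2.8218  v^+=0.8460  a^+=1.3780
step 5: x_pred=3.6979  r=-3.6279  x^+=0.7666  v^+=0.7351  a^+=-0.5293
step 6: x_pred=1.1403  r=0.2297  x^+=1.3259  v^+=0.4460  a^+=-0.4085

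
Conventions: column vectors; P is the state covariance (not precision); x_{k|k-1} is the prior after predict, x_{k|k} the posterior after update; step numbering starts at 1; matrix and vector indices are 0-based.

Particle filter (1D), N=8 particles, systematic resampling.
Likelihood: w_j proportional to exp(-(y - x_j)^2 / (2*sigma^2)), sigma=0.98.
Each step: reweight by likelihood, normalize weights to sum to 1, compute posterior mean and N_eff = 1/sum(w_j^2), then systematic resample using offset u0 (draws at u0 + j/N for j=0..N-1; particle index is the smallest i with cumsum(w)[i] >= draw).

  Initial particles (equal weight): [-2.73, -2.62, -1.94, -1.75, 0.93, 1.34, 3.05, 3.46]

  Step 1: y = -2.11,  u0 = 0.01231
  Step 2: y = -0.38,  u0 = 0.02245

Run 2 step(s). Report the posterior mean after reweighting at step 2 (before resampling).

post_mean = -1.9691

step 1: w=[0.2260, 0.2411, 0.2720, 0.2581, 0.0022, 0.0006, 0.0000, 0.0000]  mean=-2.2252  Neff=4.0032  idx=[0, 0, 1, 1, 2, 2, 3, 3]
step 2: w=[0.0358, 0.0358, 0.0466, 0.0466, 0.1788, 0.1788, 0.2389, 0.2389]  mean=-1.9691  Neff=5.4074  idx=[0, 3, 4, 5, 6, 6, 7, 7]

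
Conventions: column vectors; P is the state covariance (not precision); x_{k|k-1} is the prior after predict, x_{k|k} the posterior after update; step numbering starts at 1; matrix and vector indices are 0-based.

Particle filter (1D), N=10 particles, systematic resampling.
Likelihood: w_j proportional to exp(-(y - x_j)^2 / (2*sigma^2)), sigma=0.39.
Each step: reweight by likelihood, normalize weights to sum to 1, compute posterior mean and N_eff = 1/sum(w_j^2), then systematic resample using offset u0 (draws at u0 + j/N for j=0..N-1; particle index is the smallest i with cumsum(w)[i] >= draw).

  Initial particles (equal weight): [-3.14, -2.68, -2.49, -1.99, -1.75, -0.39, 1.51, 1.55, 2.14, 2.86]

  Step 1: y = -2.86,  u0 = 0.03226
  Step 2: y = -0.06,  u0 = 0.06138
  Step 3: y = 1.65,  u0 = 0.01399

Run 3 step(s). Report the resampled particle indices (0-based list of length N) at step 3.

resampled_idx = [0, 1, 2, 3, 4, 5, 6, 7, 8, 9]

step 1: w=[0.3207, 0.3730, 0.2646, 0.0345, 0.0072, 0.0000, 0.0000, 0.0000, 0.0000, 0.0000]  mean=-2.7467  Neff=3.1924  idx=[0, 0, 0, 1, 1, 1, 1, 2, 2, 2]
step 2: w=[0.0000, 0.0000, 0.0000, 0.0135, 0.0135, 0.0135, 0.0135, 0.3154, 0.3154, 0.3154]  mean=-2.5002  Neff=3.3430  idx=[7, 7, 7, 7, 8, 8, 8, 9, 9, 9]
step 3: w=[0.1000, 0.1000, 0.1000, 0.1000, 0.1000, 0.1000, 0.1000, 0.1000, 0.1000, 0.1000]  mean=-2.4900  Neff=10.0000  idx=[0, 1, 2, 3, 4, 5, 6, 7, 8, 9]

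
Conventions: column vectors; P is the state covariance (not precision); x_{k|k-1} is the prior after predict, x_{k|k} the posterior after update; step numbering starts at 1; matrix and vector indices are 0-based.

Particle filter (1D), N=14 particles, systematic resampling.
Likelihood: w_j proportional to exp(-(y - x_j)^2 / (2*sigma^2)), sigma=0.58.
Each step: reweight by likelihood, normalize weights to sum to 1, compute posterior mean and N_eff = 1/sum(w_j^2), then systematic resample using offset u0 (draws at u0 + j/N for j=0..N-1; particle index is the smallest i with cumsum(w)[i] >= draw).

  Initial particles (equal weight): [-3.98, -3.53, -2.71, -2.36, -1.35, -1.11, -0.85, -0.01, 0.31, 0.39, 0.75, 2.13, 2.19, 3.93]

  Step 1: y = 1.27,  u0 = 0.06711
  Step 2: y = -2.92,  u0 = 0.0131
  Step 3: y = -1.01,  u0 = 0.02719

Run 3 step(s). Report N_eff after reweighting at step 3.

step 1: w=[0.0000, 0.0000, 0.0000, 0.0000, 0.0000, 0.0001, 0.0006, 0.0450, 0.1306, 0.1626, 0.3438, 0.1712, 0.1461, 0.0000]  mean=1.0451  Neff=4.6653  idx=[8, 8, 9, 9, 10, 10, 10, 10, 10, 11, 11, 11, 12, 12]
step 2: w=[0.3363, 0.3363, 0.1545, 0.1545, 0.0037, 0.0037, 0.0037, 0.0037, 0.0037, 0.0000, 0.0000, 0.0000, 0.0000, 0.0000]  mean=0.3428  Neff=3.6501  idx=[0, 0, 0, 0, 0, 1, 1, 1, 1, 1, 2, 2, 3, 3]
step 3: w=[0.0776, 0.0776, 0.0776, 0.0776, 0.0776, 0.0776, 0.0776, 0.0776, 0.0776, 0.0776, 0.0561, 0.0561, 0.0561, 0.0561]  mean=0.3280  Neff=13.7475  idx=[0, 1, 2, 3, 4, 4, 5, 6, 7, 8, 9, 10, 11, 13]

N_eff = 13.7475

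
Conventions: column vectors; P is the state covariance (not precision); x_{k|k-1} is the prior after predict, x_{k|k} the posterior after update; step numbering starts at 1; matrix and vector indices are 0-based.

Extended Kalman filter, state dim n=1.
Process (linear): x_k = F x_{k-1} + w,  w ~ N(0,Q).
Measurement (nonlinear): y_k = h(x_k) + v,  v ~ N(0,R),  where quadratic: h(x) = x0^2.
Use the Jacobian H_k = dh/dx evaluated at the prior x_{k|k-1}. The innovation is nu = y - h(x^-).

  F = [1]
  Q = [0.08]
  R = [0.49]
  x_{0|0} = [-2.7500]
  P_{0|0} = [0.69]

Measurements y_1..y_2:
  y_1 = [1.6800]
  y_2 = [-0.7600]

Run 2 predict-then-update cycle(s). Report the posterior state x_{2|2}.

x_post = [-0.9568]

step 1: x^-=[-2.7500]  P^-=[0.7700]  H_jac=[-5.5000]  S=[23.7825]  K=[-0.1781]  nu=[-5.8825]  x^+=[-1.7025]  P^+=[0.0159]
step 2: x^-=[-1.7025]  P^-=[0.0959]  H_jac=[-3.4050]  S=[1.6014]  K=[-0.2038]  nu=[-3.6585]  x^+=[-0.9568]  P^+=[0.0293]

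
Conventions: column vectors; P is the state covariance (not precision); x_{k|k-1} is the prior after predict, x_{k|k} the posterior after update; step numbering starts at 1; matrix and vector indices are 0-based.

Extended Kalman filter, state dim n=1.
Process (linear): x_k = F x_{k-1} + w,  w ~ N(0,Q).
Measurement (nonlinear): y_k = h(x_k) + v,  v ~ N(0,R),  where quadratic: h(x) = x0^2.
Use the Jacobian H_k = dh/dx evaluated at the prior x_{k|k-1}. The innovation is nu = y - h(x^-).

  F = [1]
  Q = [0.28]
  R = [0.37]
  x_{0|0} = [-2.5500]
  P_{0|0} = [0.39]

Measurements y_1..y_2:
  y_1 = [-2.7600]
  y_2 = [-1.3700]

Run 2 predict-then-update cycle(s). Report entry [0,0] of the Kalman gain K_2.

step 1: x^-=[-2.5500]  P^-=[0.6700]  H_jac=[-5.1000]  S=[17.7967]  K=[-0.1920]  nu=[-9.2625]  x^+=[-0.7716]  P^+=[0.0139]
step 2: x^-=[-0.7716]  P^-=[0.2939]  H_jac=[-1.5432]  S=[1.0700]  K=[-0.4239]  nu=[-1.9653]  x^+=[0.0616]  P^+=[0.1016]

K[0,0] = -0.4239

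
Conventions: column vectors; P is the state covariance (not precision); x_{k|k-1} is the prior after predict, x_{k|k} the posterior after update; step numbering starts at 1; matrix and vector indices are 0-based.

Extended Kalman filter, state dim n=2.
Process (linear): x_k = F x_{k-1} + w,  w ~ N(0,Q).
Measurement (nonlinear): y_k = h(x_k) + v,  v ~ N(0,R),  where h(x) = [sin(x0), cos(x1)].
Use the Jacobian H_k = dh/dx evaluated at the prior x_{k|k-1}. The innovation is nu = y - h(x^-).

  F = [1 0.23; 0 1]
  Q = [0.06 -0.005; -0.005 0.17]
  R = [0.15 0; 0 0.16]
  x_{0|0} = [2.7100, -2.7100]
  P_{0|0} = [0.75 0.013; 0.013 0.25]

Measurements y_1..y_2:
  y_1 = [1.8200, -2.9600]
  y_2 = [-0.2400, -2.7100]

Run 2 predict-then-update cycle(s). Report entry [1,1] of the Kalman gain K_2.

step 1: x^-=[2.0867, -2.7100]  P^-=[0.8292 0.0655; 0.0655 0.4200]  H_jac=[-0.4933 0.0000; 0.0000 0.4183]  S=[0.3518 -0.0135; -0.0135 0.2335]  K=[-1.1608 0.0501; -0.0631 0.7488]  nu=[0.9502, -2.0517]  x^+=[0.8808, -4.3062]  P^+=[0.3530 0.0192; 0.0192 0.2864]
step 2: x^-=[-0.1096, -4.3062]  P^-=[0.4369 0.0801; 0.0801 0.4564]  H_jac=[0.9940 0.0000; 0.0000 -0.9186]  S=[0.5817 -0.0731; -0.0731 0.5452]  K=[0.7422 -0.0354; 0.0408 -0.7636]  nu=[-0.1306, -2.3149]  x^+=[-0.1246, -2.5439]  P^+=[0.1120 0.0062; 0.0062 0.1330]

K[1,1] = -0.7636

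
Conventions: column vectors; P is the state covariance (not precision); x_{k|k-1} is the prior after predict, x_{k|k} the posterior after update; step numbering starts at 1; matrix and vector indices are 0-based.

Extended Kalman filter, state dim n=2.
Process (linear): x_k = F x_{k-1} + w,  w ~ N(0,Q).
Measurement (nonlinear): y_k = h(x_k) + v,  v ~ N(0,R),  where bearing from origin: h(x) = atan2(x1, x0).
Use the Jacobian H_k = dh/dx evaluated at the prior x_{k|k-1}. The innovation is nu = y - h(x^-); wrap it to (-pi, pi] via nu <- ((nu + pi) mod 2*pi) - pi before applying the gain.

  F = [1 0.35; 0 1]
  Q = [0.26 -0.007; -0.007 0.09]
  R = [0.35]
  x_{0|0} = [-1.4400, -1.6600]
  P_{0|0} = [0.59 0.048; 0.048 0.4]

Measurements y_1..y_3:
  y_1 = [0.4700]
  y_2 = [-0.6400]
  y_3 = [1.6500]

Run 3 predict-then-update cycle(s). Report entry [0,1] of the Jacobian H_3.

step 1: x^-=[-2.0210, -1.6600]  P^-=[0.9326 0.1810; 0.1810 0.4900]  H_jac=[0.2427 -0.2955]  S=[0.4217]  K=[0.4098; -0.2391]  nu=[2.9240]  x^+=[-0.8226, -2.3592]  P^+=[0.8618 0.2223; 0.2223 0.4659]
step 2: x^-=[-1.6483, -2.3592]  P^-=[1.3345 0.3784; 0.3784 0.5559]  H_jac=[0.2848 -0.1990]  S=[0.4374]  K=[0.6969; -0.0065]  nu=[1.5406]  x^+=[-0.5747, -2.3692]  P^+=[1.1221 0.3804; 0.3804 0.5559]
step 3: x^-=[-1.4040, -2.3692]  P^-=[1.7164 0.5679; 0.5679 0.6459]  H_jac=[0.3124 -0.1851]  S=[0.4739]  K=[0.9095; 0.1221]  nu=[-2.5274]  x^+=[-3.7027, -2.6777]  P^+=[1.3244 0.5153; 0.5153 0.6388]

H_jac[0,1] = -0.1851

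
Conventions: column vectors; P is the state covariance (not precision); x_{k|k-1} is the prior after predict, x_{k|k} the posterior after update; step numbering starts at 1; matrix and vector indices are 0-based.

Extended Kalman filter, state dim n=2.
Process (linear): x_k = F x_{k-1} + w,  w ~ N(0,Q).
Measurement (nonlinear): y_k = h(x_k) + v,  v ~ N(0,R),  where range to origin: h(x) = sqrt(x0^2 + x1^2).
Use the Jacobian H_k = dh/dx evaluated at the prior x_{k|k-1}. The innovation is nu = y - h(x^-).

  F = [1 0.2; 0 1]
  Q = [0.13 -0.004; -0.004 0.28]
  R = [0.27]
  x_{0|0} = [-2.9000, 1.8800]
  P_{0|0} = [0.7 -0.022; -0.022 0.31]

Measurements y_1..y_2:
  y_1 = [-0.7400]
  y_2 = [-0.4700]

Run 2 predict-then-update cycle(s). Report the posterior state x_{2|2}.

x_post = [-0.2967, -0.1536]

step 1: x^-=[-2.5240, 1.8800]  P^-=[0.8336 0.0360; 0.0360 0.5900]  H_jac=[-0.8020 0.5974]  S=[0.9822]  K=[-0.6588; 0.3294]  nu=[-3.8872]  x^+=[0.0367, 0.5994]  P^+=[0.4074 0.2492; 0.2492 0.4834]
step 2: x^-=[0.1566, 0.5994]  P^-=[0.6564 0.3418; 0.3418 0.7634]  H_jac=[0.2528 0.9675]  S=[1.1938]  K=[0.4160; 0.6911]  nu=[-1.0895]  x^+=[-0.2967, -0.1536]  P^+=[0.4497 -0.0014; -0.0014 0.1932]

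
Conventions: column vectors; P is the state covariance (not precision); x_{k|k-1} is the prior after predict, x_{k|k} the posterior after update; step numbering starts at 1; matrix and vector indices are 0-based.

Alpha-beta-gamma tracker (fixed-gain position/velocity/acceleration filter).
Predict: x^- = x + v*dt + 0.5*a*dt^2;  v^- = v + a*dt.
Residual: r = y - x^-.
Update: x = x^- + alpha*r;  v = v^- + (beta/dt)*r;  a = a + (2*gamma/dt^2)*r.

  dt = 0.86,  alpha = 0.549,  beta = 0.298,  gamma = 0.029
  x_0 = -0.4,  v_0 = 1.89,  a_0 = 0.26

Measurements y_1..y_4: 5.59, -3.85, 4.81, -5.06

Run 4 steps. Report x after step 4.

step 1: x_pred=1.3215  r=4.2685  x^+=3.6649  v^+=3.5927  a^+=0.5947
step 2: x_pred=6.9746  r=-10.8246  x^+=1.0319  v^+=0.3533  a^+=-0.2541
step 3: x_pred=1.2417  r=3.5683  x^+=3.2007  v^+=1.3712  a^+=0.0257
step 4: x_pred=4.3894  r=-9.4494  x^+=-0.7983  v^+=-1.8811  a^+=-0.7153

x_post = -0.7983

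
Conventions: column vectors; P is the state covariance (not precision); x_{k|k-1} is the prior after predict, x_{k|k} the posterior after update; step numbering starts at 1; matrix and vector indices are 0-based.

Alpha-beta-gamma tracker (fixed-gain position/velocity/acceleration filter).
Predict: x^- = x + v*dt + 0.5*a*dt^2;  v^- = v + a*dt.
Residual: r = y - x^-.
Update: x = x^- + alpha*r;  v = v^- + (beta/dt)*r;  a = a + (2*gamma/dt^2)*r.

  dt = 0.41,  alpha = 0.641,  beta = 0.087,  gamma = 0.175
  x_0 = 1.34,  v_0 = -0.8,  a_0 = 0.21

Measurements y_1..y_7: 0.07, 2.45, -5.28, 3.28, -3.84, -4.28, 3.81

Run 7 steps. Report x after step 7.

step 1: x_pred=1.0297  r=-0.9597  x^+=0.4145  v^+=-0.9175  a^+=-1.7881
step 2: x_pred=-0.1120  r=2.5620  x^+=1.5303  v^+=-1.1070  a^+=3.5462
step 3: x_pred=1.3744  r=-6.6544  x^+=-2.8911  v^+=-1.0651  a^+=-10.3090
step 4: x_pred=-4.1942  r=7.4742  x^+=0.5968  v^+=-3.7058  a^+=5.2530
step 5: x_pred=-0.4811  r=-3.3589  x^+=-2.6342  v^+=-2.2648  a^+=-1.7405
step 6: x_pred=-3.7090  r=-0.5710  x^+=-4.0750  v^+=-3.0996  a^+=-2.9293
step 7: x_pred=-5.5920  r=9.4020  x^+=0.4347  v^+=-2.3055  a^+=16.6466

x_post = 0.4347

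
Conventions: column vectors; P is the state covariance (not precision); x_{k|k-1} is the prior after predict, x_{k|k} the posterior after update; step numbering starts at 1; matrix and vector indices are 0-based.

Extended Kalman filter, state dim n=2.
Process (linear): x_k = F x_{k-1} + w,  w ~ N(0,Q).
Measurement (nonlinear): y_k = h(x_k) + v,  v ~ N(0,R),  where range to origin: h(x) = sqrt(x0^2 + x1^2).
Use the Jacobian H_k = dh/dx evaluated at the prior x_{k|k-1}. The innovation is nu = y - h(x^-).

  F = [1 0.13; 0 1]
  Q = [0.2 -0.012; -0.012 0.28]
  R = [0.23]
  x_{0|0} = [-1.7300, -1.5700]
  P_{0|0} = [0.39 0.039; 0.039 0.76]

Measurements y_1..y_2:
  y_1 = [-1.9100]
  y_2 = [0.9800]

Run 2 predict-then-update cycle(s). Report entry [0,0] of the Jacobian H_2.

H_jac[0,0] = 0.2796

step 1: x^-=[-1.9341, -1.5700]  P^-=[0.6130 0.1258; 0.1258 1.0400]  H_jac=[-0.7764 -0.6302]  S=[1.1357]  K=[-0.4889; -0.6631]  nu=[-4.4011]  x^+=[0.2174, 1.3485]  P^+=[0.3416 -0.2424; -0.2424 0.5406]
step 2: x^-=[0.3927, 1.3485]  P^-=[0.4877 -0.1841; -0.1841 0.8206]  H_jac=[0.2796 0.9601]  S=[0.9257]  K=[-0.0436; 0.7955]  nu=[-0.4245]  x^+=[0.4113, 1.0108]  P^+=[0.4859 -0.1520; -0.1520 0.2348]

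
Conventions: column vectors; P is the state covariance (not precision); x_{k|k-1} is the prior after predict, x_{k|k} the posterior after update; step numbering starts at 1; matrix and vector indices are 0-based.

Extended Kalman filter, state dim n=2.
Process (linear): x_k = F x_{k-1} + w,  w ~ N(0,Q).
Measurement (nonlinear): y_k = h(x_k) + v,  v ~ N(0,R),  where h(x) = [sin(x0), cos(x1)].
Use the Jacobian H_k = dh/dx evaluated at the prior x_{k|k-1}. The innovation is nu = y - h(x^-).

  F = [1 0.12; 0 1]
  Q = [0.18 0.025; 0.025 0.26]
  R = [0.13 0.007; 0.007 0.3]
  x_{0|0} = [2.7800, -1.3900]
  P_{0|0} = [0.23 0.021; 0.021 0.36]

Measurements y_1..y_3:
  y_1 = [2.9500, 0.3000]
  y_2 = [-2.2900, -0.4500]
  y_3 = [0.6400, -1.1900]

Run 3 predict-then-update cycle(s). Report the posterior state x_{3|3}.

step 1: x^-=[2.6132, -1.3900]  P^-=[0.4202 0.0892; 0.0892 0.6200]  H_jac=[-0.8636 0.0000; 0.0000 0.9837]  S=[0.4434 -0.0688; -0.0688 0.9000]  K=[-0.8130 0.0354; -0.0694 0.6724]  nu=[2.4459, 0.1202]  x^+=[0.6291, -1.4790]  P^+=[0.1221 0.0050; 0.0050 0.2046]
step 2: x^-=[0.4516, -1.4790]  P^-=[0.3062 0.0545; 0.0545 0.4646]  H_jac=[0.8998 0.0000; 0.0000 0.9958]  S=[0.3779 0.0559; 0.0559 0.7607]  K=[0.7264 0.0181; 0.0404 0.6052]  nu=[-2.7264, -0.5417]  x^+=[-1.5387, -1.9170]  P^+=[0.1051 0.0105; 0.0105 0.1826]
step 3: x^-=[-1.7687, -1.9170]  P^-=[0.2903 0.0575; 0.0575 0.4426]  H_jac=[-0.1967 0.0000; 0.0000 0.9407]  S=[0.1412 -0.0036; -0.0036 0.6917]  K=[-0.4022 0.0760; -0.0646 0.6016]  nu=[1.6205, -0.8507]  x^+=[-2.4852, -2.5334]  P^+=[0.2632 0.0213; 0.0213 0.1914]

x_post = [-2.4852, -2.5334]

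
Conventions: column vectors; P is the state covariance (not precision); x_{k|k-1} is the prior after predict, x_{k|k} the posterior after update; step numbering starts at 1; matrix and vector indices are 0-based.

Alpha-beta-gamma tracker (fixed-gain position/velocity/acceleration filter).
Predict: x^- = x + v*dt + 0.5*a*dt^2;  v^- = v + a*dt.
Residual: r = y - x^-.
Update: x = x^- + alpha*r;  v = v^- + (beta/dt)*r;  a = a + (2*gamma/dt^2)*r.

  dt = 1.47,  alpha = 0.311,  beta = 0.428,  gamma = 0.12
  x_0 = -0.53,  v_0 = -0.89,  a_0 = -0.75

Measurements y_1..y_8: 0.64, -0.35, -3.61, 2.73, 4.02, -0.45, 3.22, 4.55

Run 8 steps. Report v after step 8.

v_post = -0.8342

step 1: x_pred=-2.6486  r=3.2886  x^+=-1.6259  v^+=-1.0350  a^+=-0.3847
step 2: x_pred=-3.5630  r=3.2130  x^+=-2.5638  v^+=-0.6651  a^+=-0.0279
step 3: x_pred=-3.5716  r=-0.0384  x^+=-3.5835  v^+=-0.7173  a^+=-0.0322
step 4: x_pred=-4.6727  r=7.4027  x^+=-2.3704  v^+=1.3908  a^+=0.7900
step 5: x_pred=0.5276  r=3.4924  x^+=1.6137  v^+=3.5689  a^+=1.1779
step 6: x_pred=8.1327  r=-8.5827  x^+=5.4635  v^+=2.8015  a^+=0.2247
step 7: x_pred=9.8245  r=-6.6045  x^+=7.7705  v^+=1.2088  a^+=-0.5089
step 8: x_pred=8.9977  r=-4.4477  x^+=7.6145  v^+=-0.8342  a^+=-1.0028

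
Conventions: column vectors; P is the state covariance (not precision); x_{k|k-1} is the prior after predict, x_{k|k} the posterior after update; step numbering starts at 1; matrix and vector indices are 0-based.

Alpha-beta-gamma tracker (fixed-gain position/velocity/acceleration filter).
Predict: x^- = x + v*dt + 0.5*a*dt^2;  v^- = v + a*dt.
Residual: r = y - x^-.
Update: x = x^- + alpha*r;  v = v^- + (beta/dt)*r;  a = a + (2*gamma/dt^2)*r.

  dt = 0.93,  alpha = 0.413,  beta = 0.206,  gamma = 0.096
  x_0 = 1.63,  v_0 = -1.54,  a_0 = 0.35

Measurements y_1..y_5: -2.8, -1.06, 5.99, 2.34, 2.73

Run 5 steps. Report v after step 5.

v_post = 4.2842

step 1: x_pred=0.3492  r=-3.1492  x^+=-0.9514  v^+=-1.9121  a^+=-0.3491
step 2: x_pred=-2.8806  r=1.8206  x^+=-2.1287  v^+=-1.8334  a^+=0.0551
step 3: x_pred=-3.8100  r=9.8000  x^+=0.2374  v^+=0.3885  a^+=2.2306
step 4: x_pred=1.5634  r=0.7766  x^+=1.8841  v^+=2.6350  a^+=2.4030
step 5: x_pred=5.3738  r=-2.6438  x^+=4.2819  v^+=4.2842  a^+=1.8161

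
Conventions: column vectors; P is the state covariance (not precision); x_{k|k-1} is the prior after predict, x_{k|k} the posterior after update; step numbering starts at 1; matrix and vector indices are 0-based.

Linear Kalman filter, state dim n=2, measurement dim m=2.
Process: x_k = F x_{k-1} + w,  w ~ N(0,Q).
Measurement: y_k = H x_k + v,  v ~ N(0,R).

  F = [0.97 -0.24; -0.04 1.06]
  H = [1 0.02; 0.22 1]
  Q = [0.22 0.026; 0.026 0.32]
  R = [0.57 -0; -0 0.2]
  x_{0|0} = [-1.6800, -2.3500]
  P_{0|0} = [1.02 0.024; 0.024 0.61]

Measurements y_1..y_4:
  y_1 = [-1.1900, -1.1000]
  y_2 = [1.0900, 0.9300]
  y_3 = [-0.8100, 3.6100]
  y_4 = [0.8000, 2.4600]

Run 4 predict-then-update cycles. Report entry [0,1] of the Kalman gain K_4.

K[0,1] = 0.0155

step 1: x^-=[-1.0656, -2.4238]  P^-=[1.2037 -0.1439; -0.1439 1.0050]  S=[1.7683 0.1404; 0.1404 1.2000]  K=[0.6774 0.0215; -0.1357 0.8270]  nu=[-0.0759, 1.5582]  x^+=[-1.0835, -1.1248]  P^+=[0.3877 -0.0810; -0.0810 0.1832]
step 2: x^-=[-0.7810, -1.1490]  P^-=[0.6331 -0.1197; -0.1197 0.5334]  S=[1.1985 0.0297; 0.0297 0.7113]  K=[0.5261 0.0055; -0.1088 0.7173]  nu=[1.8940, 2.2508]  x^+=[0.2278, 0.2596]  P^+=[0.3012 -0.0651; -0.0651 0.1578]
step 3: x^-=[0.1587, 0.2661]  P^-=[0.5428 -0.0934; -0.0934 0.5033]  S=[1.1093 0.0356; 0.0356 0.6885]  K=[0.4872 0.0125; -0.0978 0.7063]  nu=[-0.9740, 3.3090]  x^+=[-0.2745, 2.6984]  P^+=[0.2789 -0.0589; -0.0589 0.1542]
step 4: x^-=[-0.9139, 2.8713]  P^-=[0.5187 -0.0851; -0.0851 0.4987]  S=[1.0855 0.0386; 0.0386 0.6863]  K=[0.4757 0.0155; -0.0943 0.7046]  nu=[1.6564, -0.2102]  x^+=[-0.1291, 2.5670]  P^+=[0.2723 -0.0568; -0.0568 0.1534]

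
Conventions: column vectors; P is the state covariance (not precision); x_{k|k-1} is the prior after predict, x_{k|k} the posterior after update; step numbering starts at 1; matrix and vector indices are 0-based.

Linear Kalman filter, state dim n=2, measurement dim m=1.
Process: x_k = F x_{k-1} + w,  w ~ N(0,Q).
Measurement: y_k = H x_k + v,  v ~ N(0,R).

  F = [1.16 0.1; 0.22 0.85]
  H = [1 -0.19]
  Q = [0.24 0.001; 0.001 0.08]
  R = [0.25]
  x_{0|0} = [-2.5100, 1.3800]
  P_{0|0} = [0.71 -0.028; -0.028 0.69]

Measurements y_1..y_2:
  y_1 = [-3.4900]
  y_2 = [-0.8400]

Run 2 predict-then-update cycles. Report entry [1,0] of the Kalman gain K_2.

K[1,0] = 0.1752

step 1: x^-=[-2.7736, 0.6208]  P^-=[1.1958 0.2126; 0.2126 0.6024]  S=[1.3867]  K=[0.8332; 0.0708]  nu=[-0.5984]  x^+=[-3.2722, 0.5784]  P^+=[0.2332 0.1308; 0.1308 0.5955]
step 2: x^-=[-3.7379, -0.2282]  P^-=[0.5900 0.2430; 0.2430 0.5704]  S=[0.7683]  K=[0.7079; 0.1752]  nu=[2.8546]  x^+=[-1.7172, 0.2719]  P^+=[0.2050 0.1477; 0.1477 0.5469]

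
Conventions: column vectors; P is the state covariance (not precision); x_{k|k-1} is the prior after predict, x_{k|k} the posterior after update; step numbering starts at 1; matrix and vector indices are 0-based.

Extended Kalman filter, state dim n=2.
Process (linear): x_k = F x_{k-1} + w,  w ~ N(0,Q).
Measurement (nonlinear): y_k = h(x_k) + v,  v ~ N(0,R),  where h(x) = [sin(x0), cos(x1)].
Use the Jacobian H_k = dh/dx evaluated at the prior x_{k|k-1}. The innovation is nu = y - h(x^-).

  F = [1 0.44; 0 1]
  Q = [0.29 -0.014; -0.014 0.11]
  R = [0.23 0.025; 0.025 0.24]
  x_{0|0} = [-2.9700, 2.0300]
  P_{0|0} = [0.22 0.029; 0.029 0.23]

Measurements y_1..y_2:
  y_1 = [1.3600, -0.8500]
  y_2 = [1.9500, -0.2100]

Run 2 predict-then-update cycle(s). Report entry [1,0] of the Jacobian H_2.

step 1: x^-=[-2.0768, 2.0300]  P^-=[0.5800 0.1162; 0.1162 0.3400]  H_jac=[-0.4847 0.0000; 0.0000 -0.8964]  S=[0.3663 0.0755; 0.0755 0.5132]  K=[-0.7484 -0.0929; -0.0324 -0.5891]  nu=[2.2347, -0.4068]  x^+=[-3.7116, 2.1973]  P^+=[0.3600 0.0457; 0.0457 0.1586]
step 2: x^-=[-2.7447, 2.1973]  P^-=[0.7209 0.1015; 0.1015 0.2686]  H_jac=[-0.9223 0.0000; 0.0000 -0.8101]  S=[0.8432 0.1009; 0.1009 0.4163]  K=[-0.7877 -0.0067; -0.0500 -0.5106]  nu=[2.3365, 0.3763]  x^+=[-4.5878, 1.8884]  P^+=[0.1966 0.0263; 0.0263 0.1528]

H_jac[1,0] = 0.0000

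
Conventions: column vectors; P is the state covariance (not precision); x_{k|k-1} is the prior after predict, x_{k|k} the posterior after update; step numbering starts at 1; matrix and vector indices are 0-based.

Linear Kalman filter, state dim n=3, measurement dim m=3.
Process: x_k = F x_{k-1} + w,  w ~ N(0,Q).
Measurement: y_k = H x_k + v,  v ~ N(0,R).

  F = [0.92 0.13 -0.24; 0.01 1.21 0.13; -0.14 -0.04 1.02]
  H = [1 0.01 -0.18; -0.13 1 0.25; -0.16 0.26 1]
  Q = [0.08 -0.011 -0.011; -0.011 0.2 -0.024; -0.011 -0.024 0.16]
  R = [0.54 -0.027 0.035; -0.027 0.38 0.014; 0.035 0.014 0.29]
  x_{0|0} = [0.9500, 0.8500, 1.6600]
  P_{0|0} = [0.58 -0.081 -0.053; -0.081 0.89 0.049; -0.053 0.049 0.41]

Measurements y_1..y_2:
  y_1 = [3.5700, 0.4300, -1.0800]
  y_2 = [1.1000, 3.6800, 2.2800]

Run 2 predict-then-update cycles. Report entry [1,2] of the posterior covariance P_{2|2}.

step 1: x^-=[0.5861, 1.2538, 1.5262]  P^-=[0.6105 0.0117 -0.2308; 0.0117 1.5234 0.0609; -0.2308 0.0609 0.6096]  S=[1.2535 -0.1808 -0.4051; -0.1808 1.9942 0.6770; -0.4051 0.6770 1.1227]  K=[0.4815 0.0254 -0.1315; 0.1173 0.7914 -0.0295; -0.0857 -0.0950 0.6163]  nu=[3.2461, -1.1292, -2.8384]  x^+=[2.4934, 0.8249, -0.3940]  P^+=[0.2569 0.0248 0.0138; 0.0248 0.3184 -0.0722; 0.0138 -0.0722 0.1954]
step 2: x^-=[2.4957, 0.9718, -0.7839]  P^-=[0.3185 0.0843 -0.0918; 0.0843 0.6475 -0.1069; -0.0918 -0.1069 0.3711]  S=[0.9057 -0.0005 -0.1498; -0.0005 0.9866 0.1671; -0.1498 0.1671 0.6797]  K=[0.3527 0.0390 -0.1097; 0.1121 0.6281 -0.0592; -0.0888 -0.0920 0.5296]  nu=[-1.5466, 3.2286, 3.2106]  x^+=[1.7241, 2.6363, 0.7567]  P^+=[0.1860 0.0270 0.0038; 0.0270 0.2550 -0.0664; 0.0038 -0.0664 0.1671]

P_post[1,2] = -0.0664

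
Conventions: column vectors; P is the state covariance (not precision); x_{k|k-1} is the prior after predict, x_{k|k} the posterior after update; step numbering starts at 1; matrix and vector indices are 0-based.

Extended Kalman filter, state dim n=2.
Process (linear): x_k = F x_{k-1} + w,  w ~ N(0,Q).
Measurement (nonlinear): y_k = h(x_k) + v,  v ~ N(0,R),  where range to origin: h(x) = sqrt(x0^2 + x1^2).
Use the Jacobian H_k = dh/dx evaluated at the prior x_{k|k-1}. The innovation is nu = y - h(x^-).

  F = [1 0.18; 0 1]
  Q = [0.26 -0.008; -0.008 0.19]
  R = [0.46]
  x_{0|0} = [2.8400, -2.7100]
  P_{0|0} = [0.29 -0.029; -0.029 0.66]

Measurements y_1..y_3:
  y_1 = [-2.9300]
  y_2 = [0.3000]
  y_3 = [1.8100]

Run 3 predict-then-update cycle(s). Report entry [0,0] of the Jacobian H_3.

step 1: x^-=[2.3522, -2.7100]  P^-=[0.5609 0.0818; 0.0818 0.8500]  H_jac=[0.6555 -0.7552]  S=[1.1048]  K=[0.2769; -0.5325]  nu=[-6.5184]  x^+=[0.5473, 0.7610]  P^+=[0.4762 0.2447; 0.2447 0.5367]
step 2: x^-=[0.6842, 0.7610]  P^-=[0.8417 0.3333; 0.3333 0.7267]  H_jac=[0.6686 0.7436]  S=[1.5696]  K=[0.5165; 0.4863]  nu=[-0.7234]  x^+=[0.3106, 0.4092]  P^+=[0.4231 -0.0609; -0.0609 0.3556]
step 3: x^-=[0.3843, 0.4092]  P^-=[0.6726 -0.0049; -0.0049 0.5456]  H_jac=[0.6846 0.7290]  S=[1.0602]  K=[0.4309; 0.3719]  nu=[1.2486]  x^+=[0.9224, 0.8736]  P^+=[0.4758 -0.1748; -0.1748 0.3989]

H_jac[0,0] = 0.6846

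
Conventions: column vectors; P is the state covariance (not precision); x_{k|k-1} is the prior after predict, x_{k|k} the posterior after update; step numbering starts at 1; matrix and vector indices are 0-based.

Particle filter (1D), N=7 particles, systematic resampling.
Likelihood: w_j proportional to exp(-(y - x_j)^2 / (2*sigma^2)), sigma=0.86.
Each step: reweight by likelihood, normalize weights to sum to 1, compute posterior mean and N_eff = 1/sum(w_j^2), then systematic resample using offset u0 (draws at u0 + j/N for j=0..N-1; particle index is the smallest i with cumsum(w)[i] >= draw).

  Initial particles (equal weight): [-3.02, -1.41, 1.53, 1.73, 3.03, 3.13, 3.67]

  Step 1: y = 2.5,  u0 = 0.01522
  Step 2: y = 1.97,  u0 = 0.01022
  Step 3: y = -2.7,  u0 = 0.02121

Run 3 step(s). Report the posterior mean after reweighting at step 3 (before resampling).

step 1: w=[0.0000, 0.0000, 0.1661, 0.2101, 0.2595, 0.2399, 0.1244]  mean=2.6112  Neff=4.7147  idx=[2, 2, 3, 4, 4, 5, 5]
step 2: w=[0.1968, 0.1968, 0.2158, 0.1050, 0.1050, 0.0903, 0.0903]  mean=2.1771  Neff=6.1581  idx=[0, 0, 1, 2, 2, 4, 5]
step 3: w=[0.2762, 0.2762, 0.2762, 0.0857, 0.0857, 0.0000, 0.0000]  mean=1.5643  Neff=4.1055  idx=[0, 0, 1, 1, 2, 2, 3]

post_mean = 1.5643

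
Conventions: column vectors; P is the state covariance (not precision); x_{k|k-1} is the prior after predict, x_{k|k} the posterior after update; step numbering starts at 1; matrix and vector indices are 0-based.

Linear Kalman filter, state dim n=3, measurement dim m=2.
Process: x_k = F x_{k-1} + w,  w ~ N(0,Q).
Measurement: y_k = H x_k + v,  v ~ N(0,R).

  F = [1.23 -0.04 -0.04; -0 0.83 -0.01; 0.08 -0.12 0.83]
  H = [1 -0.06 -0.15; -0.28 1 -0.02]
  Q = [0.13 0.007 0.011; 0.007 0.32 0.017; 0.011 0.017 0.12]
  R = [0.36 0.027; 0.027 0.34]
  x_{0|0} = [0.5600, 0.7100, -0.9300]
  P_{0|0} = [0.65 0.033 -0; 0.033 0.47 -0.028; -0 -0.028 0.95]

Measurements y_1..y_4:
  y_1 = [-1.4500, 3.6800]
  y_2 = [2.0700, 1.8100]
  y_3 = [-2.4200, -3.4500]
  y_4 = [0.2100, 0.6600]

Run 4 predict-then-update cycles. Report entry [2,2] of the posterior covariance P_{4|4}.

step 1: x^-=[0.6976, 0.5986, -0.8123]  P^-=[1.1123 0.0264 0.0415; 0.0264 0.6443 -0.0548; 0.0415 -0.0548 0.7903]  S=[1.4758 -0.2848; -0.2848 1.0597]  K=[0.7344 -0.0724; 0.1197 0.6342; -0.0685 -0.0960]  nu=[-2.2335, 3.2605]  x^+=[-1.1788, 2.3993, -0.9724]  P^+=[0.2804 0.0755 0.0897; 0.0755 0.2401 0.0062; 0.0897 0.0062 0.7774]
step 2: x^-=[-1.5070, 2.0011, -1.1893]  P^-=[0.5397 0.0751 0.0937; 0.0751 0.4854 -0.0042; 0.0937 -0.0042 0.6700]  S=[0.8793 -0.0721; -0.0721 0.8271]  K=[0.5891 -0.0427; 0.0998 0.5702; -0.0119 -0.0540]  nu=[3.5186, -0.6368]  x^+=[0.5932, 1.9892, -1.1968]  P^+=[0.2293 0.0675 0.0957; 0.0675 0.2159 0.0215; 0.0957 0.0215 0.6676]
step 3: x^-=[0.6979, 1.6630, -1.1846]  P^-=[0.4624 0.0671 0.0990; 0.0671 0.4684 0.0092; 0.0990 0.0092 0.5916]  S=[0.7998 -0.0597; -0.0597 0.8081]  K=[0.5516 -0.0388; 0.0891 0.5628; 0.0094 -0.0369]  nu=[-3.1958, -4.9413]  x^+=[-0.8732, -1.4027, -1.0323]  P^+=[0.2152 0.0638 0.0925; 0.0638 0.2121 0.0254; 0.0925 0.0254 0.5904]
step 4: x^-=[-0.9766, -1.1539, -0.7583]  P^-=[0.4416 0.0634 0.0974; 0.0634 0.4658 0.0127; 0.0974 0.0127 0.5371]  S=[0.7788 -0.0583; -0.0583 0.8057]  K=[0.5406 -0.0381; 0.0851 0.5619; 0.0183 -0.0301]  nu=[1.0036, 1.5253]  x^+=[-0.4922, -0.2114, -0.7859]  P^+=[0.2105 0.0623 0.0877; 0.0623 0.2113 0.0255; 0.0877 0.0255 0.5361]

P_post[2,2] = 0.5361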